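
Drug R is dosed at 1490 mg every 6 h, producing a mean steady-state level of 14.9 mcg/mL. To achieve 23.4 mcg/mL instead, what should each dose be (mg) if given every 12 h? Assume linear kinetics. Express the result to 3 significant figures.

For first-order elimination, Css ∝ F·D/(CL·τ); F and CL are unchanged, so Css ∝ D/τ.
D₂ = D₁ × (Css,target / Css,current) × (τ₂/τ₁) = 1490 × (23.4/14.9) × (12/6) = 4680 mg

4680 mg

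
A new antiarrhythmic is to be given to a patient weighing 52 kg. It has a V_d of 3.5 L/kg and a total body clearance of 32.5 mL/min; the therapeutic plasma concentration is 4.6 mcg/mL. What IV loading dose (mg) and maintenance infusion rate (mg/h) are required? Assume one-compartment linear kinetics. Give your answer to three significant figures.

Vd = 3.5 L/kg × 52 kg = 182.0 L
Loading: fill Vd to C_target → 182.0 L × 4.6 mg/L = 837.2 mg
CL = 32.5 mL/min = 32.5 × 0.06 = 1.950 L/h
Maintenance infusion rate = CL × Css = 1.950 × 4.6 = 8.970 mg/h

(a) 837 mg; (b) 8.97 mg/h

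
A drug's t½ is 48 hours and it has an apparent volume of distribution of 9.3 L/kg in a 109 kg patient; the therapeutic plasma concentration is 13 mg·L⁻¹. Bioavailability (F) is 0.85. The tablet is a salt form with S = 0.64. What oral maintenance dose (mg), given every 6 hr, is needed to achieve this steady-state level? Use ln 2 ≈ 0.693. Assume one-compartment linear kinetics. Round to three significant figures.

Total Vd = 9.3 × 109 = 1014 L
CL = ln 2 · Vd / t½ = 0.693 × 1014 / 48 = 14.64 L/h
D = CL × Css × τ / F / S = 14.64 × 13 × 6 / 0.85 / 0.64 = 2099 mg

2100 mg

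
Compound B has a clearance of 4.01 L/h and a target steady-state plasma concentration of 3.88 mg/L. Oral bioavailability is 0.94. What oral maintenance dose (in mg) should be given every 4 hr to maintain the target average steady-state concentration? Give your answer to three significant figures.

66.2 mg

D = CL × Css × τ / F = 4.010 × 3.88 × 4 / 0.94 = 66.21 mg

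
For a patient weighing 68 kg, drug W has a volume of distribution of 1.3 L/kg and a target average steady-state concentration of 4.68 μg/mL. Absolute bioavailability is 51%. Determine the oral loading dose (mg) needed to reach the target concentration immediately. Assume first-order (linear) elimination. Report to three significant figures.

Total Vd = 1.3 × 68 = 88.40 L
LD = Vd × C / F = 88.40 × 4.680 / 0.51 = 811.2 mg

811 mg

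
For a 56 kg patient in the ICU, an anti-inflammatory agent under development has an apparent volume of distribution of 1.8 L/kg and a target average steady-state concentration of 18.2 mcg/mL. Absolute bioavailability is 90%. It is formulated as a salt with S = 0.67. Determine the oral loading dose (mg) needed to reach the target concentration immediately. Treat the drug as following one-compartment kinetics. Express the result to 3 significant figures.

3040 mg

Vd(total) = 56 kg × 1.8 L/kg = 100.8 L
The loading dose fills Vd to the target concentration.
LD = Vd × C / F / S = 100.8 × 18.20 / 0.9 / 0.67 = 3042 mg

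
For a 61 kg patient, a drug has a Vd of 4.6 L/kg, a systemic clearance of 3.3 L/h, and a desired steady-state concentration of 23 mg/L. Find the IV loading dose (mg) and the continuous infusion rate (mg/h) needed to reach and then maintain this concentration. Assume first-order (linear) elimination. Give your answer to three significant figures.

Total Vd = 4.6 × 61 = 280.6 L
Loading dose = Vd × C = 280.6 × 23 = 6454 mg
Maintenance infusion rate = CL × Css = 3.300 × 23 = 75.90 mg/h

(a) 6450 mg; (b) 75.9 mg/h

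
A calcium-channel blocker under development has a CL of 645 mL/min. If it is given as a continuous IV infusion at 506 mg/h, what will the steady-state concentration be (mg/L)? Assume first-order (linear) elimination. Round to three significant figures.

13.1 mg/L

CL = 645 mL/min = 645 × 0.06 = 38.70 L/h
Css = rate / CL = 506 / 38.70 = 13.07 mg/L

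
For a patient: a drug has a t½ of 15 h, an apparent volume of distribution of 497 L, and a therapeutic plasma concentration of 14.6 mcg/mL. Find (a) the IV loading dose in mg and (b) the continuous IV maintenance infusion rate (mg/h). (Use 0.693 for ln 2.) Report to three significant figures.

(a) 7260 mg; (b) 335 mg/h

LD = Vd × C = 497.0 × 14.6 = 7256 mg
CL = 0.693 × Vd / t½ = 0.693 × 497.0 / 15 = 22.96 L/h
Infusion rate = CL × Css = 22.96 × 14.6 = 335.2 mg/h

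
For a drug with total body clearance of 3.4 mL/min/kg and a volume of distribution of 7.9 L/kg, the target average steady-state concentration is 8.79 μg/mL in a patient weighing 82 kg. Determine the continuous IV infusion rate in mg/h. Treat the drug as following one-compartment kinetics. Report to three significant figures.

147 mg/h

CL = 3.4 mL/min/kg × 82 kg = 278.8 mL/min = 278.8 × 60/1000 = 16.73 L/h
Infusion rate = CL · Css = 16.73 L/h × 8.79 mg/L = 147.1 mg/h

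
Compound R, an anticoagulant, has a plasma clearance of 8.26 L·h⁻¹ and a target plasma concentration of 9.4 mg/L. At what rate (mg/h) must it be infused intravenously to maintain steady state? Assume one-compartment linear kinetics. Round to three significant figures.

77.6 mg/h

At steady state, infusion rate equals elimination rate: rate in = CL × Css.
Rate = CL × Css = 8.260 × 9.4 = 77.64 mg/h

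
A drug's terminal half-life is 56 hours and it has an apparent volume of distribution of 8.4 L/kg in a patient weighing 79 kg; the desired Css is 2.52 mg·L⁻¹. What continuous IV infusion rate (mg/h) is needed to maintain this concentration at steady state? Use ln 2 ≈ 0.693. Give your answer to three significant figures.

Vd(total) = 79 kg × 8.4 L/kg = 663.6 L
k = 0.693/56 = 0.01238 h⁻¹, so CL = k·Vd = 0.01238 × 663.6 = 8.215 L/h
Infusion rate = CL × Css = 8.215 × 2.52 = 20.70 mg/h

20.7 mg/h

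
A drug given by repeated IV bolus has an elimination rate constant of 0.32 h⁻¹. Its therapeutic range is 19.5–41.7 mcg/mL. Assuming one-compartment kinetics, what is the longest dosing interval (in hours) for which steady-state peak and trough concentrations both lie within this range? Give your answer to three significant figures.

2.38 h

Between IV bolus doses, concentration decays as C = C₀·e^(−kτ), so C_peak/C_trough = e^(kτ).
τ_max = ln(C_peak/C_trough) / k = ln(41.7/19.5) / 0.3200 = 0.7601 / 0.3200 = 2.375 h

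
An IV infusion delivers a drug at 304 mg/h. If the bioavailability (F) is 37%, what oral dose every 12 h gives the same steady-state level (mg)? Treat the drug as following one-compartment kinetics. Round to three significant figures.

To maintain the same Css, the systemic dosing rate must be unchanged: F·D/τ = infusion rate.
D = rate × τ / F = 304 × 12 / 0.37 = 9859 mg

9860 mg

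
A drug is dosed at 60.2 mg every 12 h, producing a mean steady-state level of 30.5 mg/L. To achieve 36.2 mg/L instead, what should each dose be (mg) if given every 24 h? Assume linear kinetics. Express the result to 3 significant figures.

With linear kinetics, Css is proportional to dose rate (D/τ) at fixed clearance.
D₂ = D₁ × (Css,target / Css,current) × (τ₂/τ₁) = 60.2 × (36.2/30.5) × (24/12) = 142.9 mg

143 mg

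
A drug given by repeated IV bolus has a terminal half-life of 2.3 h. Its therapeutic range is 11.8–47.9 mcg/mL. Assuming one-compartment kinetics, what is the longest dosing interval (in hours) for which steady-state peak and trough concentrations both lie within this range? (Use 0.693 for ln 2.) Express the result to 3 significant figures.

k = 0.693 / t½ = 0.693 / 2.3 = 0.3013 h⁻¹
Between IV bolus doses, concentration decays as C = C₀·e^(−kτ), so C_peak/C_trough = e^(kτ).
τ_max = ln(C_peak/C_trough) / k = ln(47.9/11.8) / 0.3013 = 1.401 / 0.3013 = 4.650 h

4.65 h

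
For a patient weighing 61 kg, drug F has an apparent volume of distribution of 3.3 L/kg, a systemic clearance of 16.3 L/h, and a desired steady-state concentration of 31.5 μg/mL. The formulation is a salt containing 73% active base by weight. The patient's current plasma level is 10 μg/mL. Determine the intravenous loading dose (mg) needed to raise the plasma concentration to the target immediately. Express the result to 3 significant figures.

Vd = 3.3 L/kg × 61 kg = 201.3 L
Concentration deficit ΔC = 31.5 − 10 = 21.50 mg/L
LD = Vd × ΔC / S = 201.3 × 21.50 / 0.73 = 5929 mg

5930 mg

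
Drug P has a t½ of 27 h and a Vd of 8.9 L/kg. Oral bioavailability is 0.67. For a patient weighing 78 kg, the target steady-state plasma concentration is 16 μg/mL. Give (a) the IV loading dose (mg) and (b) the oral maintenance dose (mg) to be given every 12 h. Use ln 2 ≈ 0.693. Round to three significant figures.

(a) 11100 mg; (b) 5110 mg

Vd = 8.9 L/kg × 78 kg = 694.2 L
LD = Vd × C = 694.2 × 16 = 11110 mg
CL = 0.693 × Vd / t½ = 0.693 × 694.2 / 27 = 17.82 L/h
D = CL × Css × τ / F = 17.82 × 16 × 12 / 0.67 = 5107 mg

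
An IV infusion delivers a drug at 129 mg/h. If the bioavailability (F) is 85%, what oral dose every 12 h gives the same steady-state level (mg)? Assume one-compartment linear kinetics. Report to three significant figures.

1820 mg

To maintain the same Css, the systemic dosing rate must be unchanged: F·D/τ = infusion rate.
D = rate × τ / F = 129 × 12 / 0.85 = 1821 mg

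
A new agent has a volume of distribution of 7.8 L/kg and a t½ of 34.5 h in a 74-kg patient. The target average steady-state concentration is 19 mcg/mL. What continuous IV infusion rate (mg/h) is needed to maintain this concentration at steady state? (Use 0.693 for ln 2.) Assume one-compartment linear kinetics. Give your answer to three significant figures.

220 mg/h

Vd = 7.8 L/kg × 74 kg = 577.2 L
CL = 0.693 × Vd / t½ = 0.693 × 577.2 / 34.5 = 11.59 L/h
Infusion rate = CL × Css = 11.59 × 19 = 220.2 mg/h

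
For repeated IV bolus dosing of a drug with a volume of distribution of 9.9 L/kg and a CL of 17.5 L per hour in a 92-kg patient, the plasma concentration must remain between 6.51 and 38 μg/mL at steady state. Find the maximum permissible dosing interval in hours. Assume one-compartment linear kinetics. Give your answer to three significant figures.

91.8 h

Total Vd = 9.9 × 92 = 910.8 L
k = CL / Vd = 17.50 / 910.8 = 0.01921 h⁻¹
Between IV bolus doses, concentration decays as C = C₀·e^(−kτ), so C_peak/C_trough = e^(kτ).
τ_max = ln(C_peak/C_trough) / k = ln(38/6.51) / 0.01921 = 1.764 / 0.01921 = 91.83 h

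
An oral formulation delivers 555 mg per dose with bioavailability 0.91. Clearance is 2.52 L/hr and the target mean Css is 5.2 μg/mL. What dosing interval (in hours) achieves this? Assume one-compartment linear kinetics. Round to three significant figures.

F·D/τ = CL·Css → τ = F·D / (CL·Css).
τ = 0.91 × 555 / (2.52 × 5.2) = 38.54 h

38.5 h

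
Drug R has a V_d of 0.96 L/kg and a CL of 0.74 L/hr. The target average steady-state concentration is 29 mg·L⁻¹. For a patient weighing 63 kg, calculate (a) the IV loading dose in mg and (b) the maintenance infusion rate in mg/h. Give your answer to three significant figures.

(a) 1750 mg; (b) 21.5 mg/h

Total Vd = 0.96 × 63 = 60.48 L
Loading: fill Vd to C_target → 60.48 L × 29 mg/L = 1754 mg
Maintenance: replace elimination → rate = CL × Css = 0.7400 × 29 = 21.46 mg/h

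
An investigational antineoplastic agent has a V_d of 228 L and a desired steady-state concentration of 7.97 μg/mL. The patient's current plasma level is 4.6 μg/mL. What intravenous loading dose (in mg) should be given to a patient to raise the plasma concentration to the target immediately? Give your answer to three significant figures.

Concentration deficit ΔC = 7.97 − 4.6 = 3.370 mg/L
LD = Vd × ΔC = 228.0 × 3.370 = 768.4 mg

768 mg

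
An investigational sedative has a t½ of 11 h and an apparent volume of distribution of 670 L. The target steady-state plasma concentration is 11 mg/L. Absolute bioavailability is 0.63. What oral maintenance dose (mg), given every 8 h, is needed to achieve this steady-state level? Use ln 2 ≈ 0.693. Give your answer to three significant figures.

5900 mg

k = 0.693/11 = 0.06300 h⁻¹, so CL = k·Vd = 0.06300 × 670.0 = 42.21 L/h
D = CL × Css × τ / F = 42.21 × 11 × 8 / 0.63 = 5896 mg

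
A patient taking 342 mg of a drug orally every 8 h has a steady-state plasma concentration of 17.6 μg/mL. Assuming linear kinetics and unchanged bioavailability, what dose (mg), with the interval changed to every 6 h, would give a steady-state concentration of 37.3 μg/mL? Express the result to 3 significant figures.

544 mg

For first-order elimination, Css ∝ F·D/(CL·τ); F and CL are unchanged, so Css ∝ D/τ.
D₂ = D₁ × (Css,target / Css,current) × (τ₂/τ₁) = 342 × (37.3/17.6) × (6/8) = 543.6 mg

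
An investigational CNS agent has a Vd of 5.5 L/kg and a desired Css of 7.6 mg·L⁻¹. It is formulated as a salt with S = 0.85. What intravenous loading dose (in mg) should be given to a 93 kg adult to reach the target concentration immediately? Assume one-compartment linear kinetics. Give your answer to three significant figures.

Total Vd = 5.5 × 93 = 511.5 L
LD = Vd × C / S = 511.5 × 7.600 / 0.85 = 4573 mg

4570 mg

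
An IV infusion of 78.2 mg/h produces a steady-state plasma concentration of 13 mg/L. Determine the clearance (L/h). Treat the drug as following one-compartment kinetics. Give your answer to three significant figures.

At steady state, infusion rate = CL × Css, so CL = rate / Css.
CL = 78.2 / 13 = 6.015 L/h

6.02 L/h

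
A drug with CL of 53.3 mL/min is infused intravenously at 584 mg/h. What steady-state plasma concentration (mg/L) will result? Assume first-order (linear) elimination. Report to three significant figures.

CL = 53.3 mL/min = 53.3 × 0.06 = 3.198 L/h
Css = rate / CL = 584 / 3.198 = 182.6 mg/L

183 mg/L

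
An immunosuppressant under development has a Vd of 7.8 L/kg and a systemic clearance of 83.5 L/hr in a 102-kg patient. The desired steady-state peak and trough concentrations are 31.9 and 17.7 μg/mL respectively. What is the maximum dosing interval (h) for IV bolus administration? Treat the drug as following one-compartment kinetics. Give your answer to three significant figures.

5.61 h

Vd(total) = 102 kg × 7.8 L/kg = 795.6 L
k = CL / Vd = 83.50 / 795.6 = 0.1050 h⁻¹
Between IV bolus doses, concentration decays as C = C₀·e^(−kτ), so C_peak/C_trough = e^(kτ).
τ_max = ln(C_peak/C_trough) / k = ln(31.9/17.7) / 0.1050 = 0.5890 / 0.1050 = 5.610 h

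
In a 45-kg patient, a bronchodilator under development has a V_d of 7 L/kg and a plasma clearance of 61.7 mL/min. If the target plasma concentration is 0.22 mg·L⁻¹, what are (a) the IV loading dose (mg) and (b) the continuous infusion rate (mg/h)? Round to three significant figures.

(a) 69.3 mg; (b) 0.814 mg/h

Vd(total) = 45 kg × 7 L/kg = 315.0 L
LD = Vd · C_target = 315.0 × 0.22 = 69.30 mg
CL = 61.7 mL/min = 61.7 × 0.06 = 3.702 L/h
Infusion rate = 3.702 L/h × 0.22 mg/L = 0.8144 mg/h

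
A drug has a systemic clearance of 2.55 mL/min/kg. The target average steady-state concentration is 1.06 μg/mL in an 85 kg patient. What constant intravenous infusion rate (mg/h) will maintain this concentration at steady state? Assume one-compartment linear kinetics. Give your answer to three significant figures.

13.8 mg/h

CL = 2.55 mL/min/kg × 85 kg = 216.8 mL/min = 216.8 × 60/1000 = 13.01 L/h
Rate = CL × Css = 13.01 × 1.06 = 13.79 mg/h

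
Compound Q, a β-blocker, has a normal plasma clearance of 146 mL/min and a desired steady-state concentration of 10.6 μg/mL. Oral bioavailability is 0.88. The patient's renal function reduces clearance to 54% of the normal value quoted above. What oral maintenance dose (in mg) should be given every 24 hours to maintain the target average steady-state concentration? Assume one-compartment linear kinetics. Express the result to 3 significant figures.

1370 mg

CL = 146 mL/min = 146 × 0.06 = 8.760 L/h
Patient clearance = 0.54 × 8.760 = 4.730 L/h
D = CL × Css × τ / F = 4.730 × 10.6 × 24 / 0.88 = 1367 mg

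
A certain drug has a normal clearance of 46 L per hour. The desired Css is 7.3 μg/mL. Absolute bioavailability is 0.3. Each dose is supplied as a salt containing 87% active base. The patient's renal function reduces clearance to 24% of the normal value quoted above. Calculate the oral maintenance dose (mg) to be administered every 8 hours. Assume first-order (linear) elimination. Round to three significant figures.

Patient clearance = 0.24 × 46.00 = 11.04 L/h
At steady state, dose per interval replaces the amount cleared in that interval: F·S·D/τ = CL·Css.
D = CL × Css × τ / F / S = 11.04 × 7.3 × 8 / 0.3 / 0.87 = 2470 mg

2470 mg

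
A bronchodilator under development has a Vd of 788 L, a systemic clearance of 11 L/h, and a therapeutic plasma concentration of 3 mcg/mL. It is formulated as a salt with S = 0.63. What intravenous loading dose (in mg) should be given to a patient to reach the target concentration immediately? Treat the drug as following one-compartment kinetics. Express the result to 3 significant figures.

3750 mg

LD = Vd × C / S = 788.0 × 3.000 / 0.63 = 3752 mg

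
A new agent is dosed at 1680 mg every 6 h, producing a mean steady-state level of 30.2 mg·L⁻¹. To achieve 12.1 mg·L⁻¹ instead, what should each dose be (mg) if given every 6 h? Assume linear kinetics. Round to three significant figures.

673 mg

For first-order elimination, Css ∝ F·D/(CL·τ); F and CL are unchanged, so Css ∝ D/τ.
D₂ = D₁ × (Css,target / Css,current) = 1680 × 12.1/30.2 = 673.1 mg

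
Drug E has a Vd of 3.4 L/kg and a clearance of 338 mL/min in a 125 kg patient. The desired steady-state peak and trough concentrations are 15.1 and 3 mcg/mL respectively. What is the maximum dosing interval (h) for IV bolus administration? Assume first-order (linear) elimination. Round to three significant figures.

33.9 h

Vd = 3.4 L/kg × 125 kg = 425.0 L
Convert clearance: 338 mL/min × 60 min/h ÷ 1000 mL/L = 20.28 L/h
k = CL / Vd = 20.28 / 425.0 = 0.04772 h⁻¹
Between IV bolus doses, concentration decays as C = C₀·e^(−kτ), so C_peak/C_trough = e^(kτ).
τ_max = ln(C_peak/C_trough) / k = ln(15.1/3) / 0.04772 = 1.616 / 0.04772 = 33.86 h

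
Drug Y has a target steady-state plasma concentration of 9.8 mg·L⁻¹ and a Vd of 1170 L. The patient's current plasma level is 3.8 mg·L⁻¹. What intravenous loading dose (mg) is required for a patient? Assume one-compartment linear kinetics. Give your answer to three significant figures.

The loading dose fills Vd to the target concentration.
Concentration deficit ΔC = 9.8 − 3.8 = 6.000 mg/L
LD = Vd × ΔC = 1170 × 6.000 = 7020 mg

7020 mg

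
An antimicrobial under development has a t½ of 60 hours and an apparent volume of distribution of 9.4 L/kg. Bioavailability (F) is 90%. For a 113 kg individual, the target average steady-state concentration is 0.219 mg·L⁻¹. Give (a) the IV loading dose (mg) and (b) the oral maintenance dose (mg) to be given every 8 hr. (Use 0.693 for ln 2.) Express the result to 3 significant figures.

(a) 233 mg; (b) 23.9 mg

Vd(total) = 113 kg × 9.4 L/kg = 1062 L
LD = Vd × C = 1062 × 0.219 = 232.6 mg
CL = 0.693 × Vd / t½ = 0.693 × 1062 / 60 = 12.27 L/h
D = CL × Css × τ / F = 12.27 × 0.219 × 8 / 0.9 = 23.89 mg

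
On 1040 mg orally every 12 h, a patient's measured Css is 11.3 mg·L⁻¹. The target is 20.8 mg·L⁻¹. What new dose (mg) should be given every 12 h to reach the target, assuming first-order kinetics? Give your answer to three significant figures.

With linear kinetics, Css is proportional to dose rate (D/τ) at fixed clearance.
D₂ = D₁ × (Css,target / Css,current) = 1040 × 20.8/11.3 = 1914 mg

1910 mg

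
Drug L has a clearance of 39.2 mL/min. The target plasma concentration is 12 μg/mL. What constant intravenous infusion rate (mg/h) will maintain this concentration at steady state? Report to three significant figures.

CL = 39.2 mL/min × 60/1000 = 2.352 L/h
Infusion rate = CL · Css = 2.352 L/h × 12 mg/L = 28.22 mg/h

28.2 mg/h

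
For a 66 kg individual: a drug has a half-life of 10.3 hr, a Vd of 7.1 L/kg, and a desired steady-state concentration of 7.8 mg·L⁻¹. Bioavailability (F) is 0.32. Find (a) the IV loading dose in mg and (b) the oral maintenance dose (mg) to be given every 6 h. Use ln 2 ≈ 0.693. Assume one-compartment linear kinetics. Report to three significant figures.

(a) 3660 mg; (b) 4610 mg

Vd(total) = 66 kg × 7.1 L/kg = 468.6 L
LD = Vd × C = 468.6 × 7.8 = 3655 mg
CL = 0.693 × Vd / t½ = 0.693 × 468.6 / 10.3 = 31.53 L/h
D = CL × Css × τ / F = 31.53 × 7.8 × 6 / 0.32 = 4611 mg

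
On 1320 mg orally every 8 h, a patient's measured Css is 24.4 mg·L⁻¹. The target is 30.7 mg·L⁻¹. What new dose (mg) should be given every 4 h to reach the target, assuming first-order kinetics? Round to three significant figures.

830 mg

For first-order elimination, Css ∝ F·D/(CL·τ); F and CL are unchanged, so Css ∝ D/τ.
D₂ = D₁ × (Css,target / Css,current) × (τ₂/τ₁) = 1320 × (30.7/24.4) × (4/8) = 830.4 mg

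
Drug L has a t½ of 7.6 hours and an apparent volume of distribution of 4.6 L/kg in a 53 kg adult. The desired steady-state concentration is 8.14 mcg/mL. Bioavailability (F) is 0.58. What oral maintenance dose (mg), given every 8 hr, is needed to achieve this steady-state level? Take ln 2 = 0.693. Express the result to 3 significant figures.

2500 mg

Vd = 4.6 L/kg × 53 kg = 243.8 L
CL = ln 2 · Vd / t½ = 0.693 × 243.8 / 7.6 = 22.23 L/h
D = CL × Css × τ / F = 22.23 × 8.14 × 8 / 0.58 = 2496 mg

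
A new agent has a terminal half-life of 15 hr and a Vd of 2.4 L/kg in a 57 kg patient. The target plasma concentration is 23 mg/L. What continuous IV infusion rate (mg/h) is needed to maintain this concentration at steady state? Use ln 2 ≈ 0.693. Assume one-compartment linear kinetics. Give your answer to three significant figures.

Vd = 2.4 L/kg × 57 kg = 136.8 L
CL = ln 2 · Vd / t½ = 0.693 × 136.8 / 15 = 6.320 L/h
Infusion rate = CL × Css = 6.320 × 23 = 145.4 mg/h

145 mg/h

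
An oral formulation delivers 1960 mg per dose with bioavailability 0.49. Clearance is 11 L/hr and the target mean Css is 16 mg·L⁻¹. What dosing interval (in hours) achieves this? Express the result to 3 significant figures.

F·D/τ = CL·Css → τ = F·D / (CL·Css).
τ = 0.49 × 1960 / (11 × 16) = 5.457 h

5.46 h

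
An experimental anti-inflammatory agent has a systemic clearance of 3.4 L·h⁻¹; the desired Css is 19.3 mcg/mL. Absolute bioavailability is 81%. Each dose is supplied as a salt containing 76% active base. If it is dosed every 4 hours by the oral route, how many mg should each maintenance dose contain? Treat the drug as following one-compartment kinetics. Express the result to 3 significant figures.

426 mg

D = CL × Css × τ / F / S = 3.400 × 19.3 × 4 / 0.81 / 0.76 = 426.4 mg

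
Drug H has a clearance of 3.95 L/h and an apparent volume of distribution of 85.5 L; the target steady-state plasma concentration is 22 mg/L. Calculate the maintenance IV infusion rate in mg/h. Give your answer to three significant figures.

86.9 mg/h

Vd does not affect the maintenance rate; only clearance governs steady-state input.
Infusion rate = CL · Css = 3.950 L/h × 22 mg/L = 86.90 mg/h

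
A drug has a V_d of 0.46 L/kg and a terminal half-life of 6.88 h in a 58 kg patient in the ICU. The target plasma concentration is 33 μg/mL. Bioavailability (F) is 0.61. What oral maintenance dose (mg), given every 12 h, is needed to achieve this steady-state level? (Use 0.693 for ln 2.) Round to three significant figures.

Vd = 0.46 L/kg × 58 kg = 26.68 L
CL = ln 2 · Vd / t½ = 0.693 × 26.68 / 6.88 = 2.687 L/h
D = CL × Css × τ / F = 2.687 × 33 × 12 / 0.61 = 1744 mg

1740 mg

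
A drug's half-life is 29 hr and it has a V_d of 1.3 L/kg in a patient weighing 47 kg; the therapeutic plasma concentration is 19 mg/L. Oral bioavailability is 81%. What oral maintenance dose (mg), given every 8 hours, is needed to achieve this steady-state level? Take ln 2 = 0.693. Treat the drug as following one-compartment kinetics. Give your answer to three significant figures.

Vd = 1.3 L/kg × 47 kg = 61.10 L
CL = ln 2 · Vd / t½ = 0.693 × 61.10 / 29 = 1.460 L/h
D = CL × Css × τ / F = 1.460 × 19 × 8 / 0.81 = 274.0 mg

274 mg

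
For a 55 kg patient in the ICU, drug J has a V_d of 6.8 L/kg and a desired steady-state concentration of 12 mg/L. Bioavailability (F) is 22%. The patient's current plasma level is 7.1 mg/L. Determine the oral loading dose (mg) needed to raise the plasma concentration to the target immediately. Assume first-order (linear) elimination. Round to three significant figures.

8330 mg

Vd = 6.8 L/kg × 55 kg = 374.0 L
The loading dose fills Vd to the target concentration.
Concentration deficit ΔC = 12 − 7.1 = 4.900 mg/L
LD = Vd × ΔC / F = 374.0 × 4.900 / 0.22 = 8330 mg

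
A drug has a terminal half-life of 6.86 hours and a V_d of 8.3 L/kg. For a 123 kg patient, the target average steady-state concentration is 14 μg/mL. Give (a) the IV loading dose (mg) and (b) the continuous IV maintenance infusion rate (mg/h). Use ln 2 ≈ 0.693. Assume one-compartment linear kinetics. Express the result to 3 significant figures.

(a) 14300 mg; (b) 1440 mg/h

Vd(total) = 123 kg × 8.3 L/kg = 1021 L
LD = Vd × C = 1021 × 14 = 14290 mg
CL = 0.693 × Vd / t½ = 0.693 × 1021 / 6.86 = 103.1 L/h
Infusion rate = CL × Css = 103.1 × 14 = 1443 mg/h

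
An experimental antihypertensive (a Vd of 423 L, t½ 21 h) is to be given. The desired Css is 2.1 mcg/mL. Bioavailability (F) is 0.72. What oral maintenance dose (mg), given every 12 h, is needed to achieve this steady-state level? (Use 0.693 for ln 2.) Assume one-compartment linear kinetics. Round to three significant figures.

CL = 0.693 × Vd / t½ = 0.693 × 423.0 / 21 = 13.96 L/h
D = CL × Css × τ / F = 13.96 × 2.1 × 12 / 0.72 = 488.6 mg

489 mg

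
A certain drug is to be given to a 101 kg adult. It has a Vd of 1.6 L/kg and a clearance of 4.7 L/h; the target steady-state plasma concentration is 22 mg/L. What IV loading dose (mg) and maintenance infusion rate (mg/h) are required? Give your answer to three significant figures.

Vd = 1.6 L/kg × 101 kg = 161.6 L
Loading: fill Vd to C_target → 161.6 L × 22 mg/L = 3555 mg
Infusion rate = 4.700 L/h × 22 mg/L = 103.4 mg/h

(a) 3560 mg; (b) 103 mg/h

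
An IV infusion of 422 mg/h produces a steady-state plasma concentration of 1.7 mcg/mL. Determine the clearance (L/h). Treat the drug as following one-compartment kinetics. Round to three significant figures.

248 L/h

At steady state, infusion rate = CL × Css, so CL = rate / Css.
CL = 422 / 1.7 = 248.2 L/h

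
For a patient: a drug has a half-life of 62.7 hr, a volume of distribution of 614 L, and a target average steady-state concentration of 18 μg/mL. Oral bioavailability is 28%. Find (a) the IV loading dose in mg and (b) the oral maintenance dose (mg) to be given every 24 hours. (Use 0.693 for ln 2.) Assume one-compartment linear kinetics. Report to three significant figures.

LD = Vd × C = 614.0 × 18 = 11050 mg
CL = 0.693 × Vd / t½ = 0.693 × 614.0 / 62.7 = 6.786 L/h
D = CL × Css × τ / F = 6.786 × 18 × 24 / 0.28 = 10470 mg

(a) 11100 mg; (b) 10500 mg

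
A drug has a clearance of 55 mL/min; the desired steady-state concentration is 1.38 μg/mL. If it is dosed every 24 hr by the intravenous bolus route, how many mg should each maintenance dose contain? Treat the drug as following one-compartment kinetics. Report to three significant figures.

CL = 55 mL/min = 55 × 0.06 = 3.300 L/h
At steady state, dose per interval replaces the amount cleared in that interval: D/τ = CL·Css.
D = CL × Css × τ = 3.300 × 1.38 × 24 = 109.3 mg

109 mg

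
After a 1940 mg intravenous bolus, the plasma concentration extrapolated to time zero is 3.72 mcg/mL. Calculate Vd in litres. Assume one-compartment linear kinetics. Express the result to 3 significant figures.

Immediately after an IV bolus, C₀ = Dose / Vd, so Vd = Dose / C₀.
Vd = 1940 / 3.72 = 521.5 L

522 L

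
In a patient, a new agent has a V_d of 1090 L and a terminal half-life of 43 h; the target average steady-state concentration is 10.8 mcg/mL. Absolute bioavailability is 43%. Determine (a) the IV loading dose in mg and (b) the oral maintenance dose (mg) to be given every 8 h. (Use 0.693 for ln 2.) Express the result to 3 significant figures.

LD = Vd × C = 1090 × 10.8 = 11770 mg
CL = 0.693 × Vd / t½ = 0.693 × 1090 / 43 = 17.57 L/h
D = CL × Css × τ / F = 17.57 × 10.8 × 8 / 0.43 = 3530 mg

(a) 11800 mg; (b) 3530 mg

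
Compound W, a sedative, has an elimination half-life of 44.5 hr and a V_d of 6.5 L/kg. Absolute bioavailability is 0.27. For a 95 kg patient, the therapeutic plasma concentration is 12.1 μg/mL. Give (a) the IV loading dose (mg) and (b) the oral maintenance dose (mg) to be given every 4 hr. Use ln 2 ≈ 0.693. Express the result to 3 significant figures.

(a) 7470 mg; (b) 1720 mg

Total Vd = 6.5 × 95 = 617.5 L
LD = Vd × C = 617.5 × 12.1 = 7472 mg
CL = 0.693 × Vd / t½ = 0.693 × 617.5 / 44.5 = 9.616 L/h
D = CL × Css × τ / F = 9.616 × 12.1 × 4 / 0.27 = 1724 mg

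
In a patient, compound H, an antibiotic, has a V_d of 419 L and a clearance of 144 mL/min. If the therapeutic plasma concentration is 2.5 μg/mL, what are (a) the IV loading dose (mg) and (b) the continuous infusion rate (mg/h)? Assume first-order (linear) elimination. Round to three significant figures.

LD = Vd · C_target = 419.0 × 2.5 = 1048 mg
CL = 144 mL/min × 60/1000 = 8.640 L/h
Infusion rate = 8.640 L/h × 2.5 mg/L = 21.60 mg/h

(a) 1050 mg; (b) 21.6 mg/h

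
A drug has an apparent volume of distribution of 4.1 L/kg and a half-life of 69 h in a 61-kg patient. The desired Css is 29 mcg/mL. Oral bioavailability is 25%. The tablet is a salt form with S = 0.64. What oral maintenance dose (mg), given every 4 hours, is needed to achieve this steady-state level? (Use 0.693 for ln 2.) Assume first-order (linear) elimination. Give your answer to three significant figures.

1820 mg

Vd = 4.1 L/kg × 61 kg = 250.1 L
k = 0.693/69 = 0.01004 h⁻¹, so CL = k·Vd = 0.01004 × 250.1 = 2.511 L/h
D = CL × Css × τ / F / S = 2.511 × 29 × 4 / 0.25 / 0.64 = 1820 mg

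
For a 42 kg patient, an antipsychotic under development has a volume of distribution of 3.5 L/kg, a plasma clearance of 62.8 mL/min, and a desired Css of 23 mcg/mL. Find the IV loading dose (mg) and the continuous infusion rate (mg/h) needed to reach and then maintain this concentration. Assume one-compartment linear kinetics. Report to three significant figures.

Total Vd = 3.5 × 42 = 147.0 L
Loading: fill Vd to C_target → 147.0 L × 23 mg/L = 3381 mg
Convert clearance: 62.8 mL/min × 60 min/h ÷ 1000 mL/L = 3.768 L/h
Maintenance: replace elimination → rate = CL × Css = 3.768 × 23 = 86.66 mg/h

(a) 3380 mg; (b) 86.7 mg/h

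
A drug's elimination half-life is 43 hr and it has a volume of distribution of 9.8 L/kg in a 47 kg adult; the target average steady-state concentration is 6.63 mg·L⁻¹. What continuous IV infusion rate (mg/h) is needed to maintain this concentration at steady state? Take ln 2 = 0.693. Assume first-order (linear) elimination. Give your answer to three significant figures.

Vd(total) = 47 kg × 9.8 L/kg = 460.6 L
k = 0.693/43 = 0.01612 h⁻¹, so CL = k·Vd = 0.01612 × 460.6 = 7.425 L/h
Infusion rate = CL × Css = 7.425 × 6.63 = 49.23 mg/h

49.2 mg/h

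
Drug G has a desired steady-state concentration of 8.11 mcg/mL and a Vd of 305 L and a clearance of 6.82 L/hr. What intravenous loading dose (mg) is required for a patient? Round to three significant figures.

LD = Vd × C = 305.0 × 8.110 = 2474 mg

2470 mg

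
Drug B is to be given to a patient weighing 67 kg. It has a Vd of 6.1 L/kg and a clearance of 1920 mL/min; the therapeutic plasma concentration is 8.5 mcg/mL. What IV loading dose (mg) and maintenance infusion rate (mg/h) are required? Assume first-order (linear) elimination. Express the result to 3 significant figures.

Total Vd = 6.1 × 67 = 408.7 L
LD = Vd · C_target = 408.7 × 8.5 = 3474 mg
CL = 1920 mL/min × 60/1000 = 115.2 L/h
Infusion rate = 115.2 L/h × 8.5 mg/L = 979.2 mg/h

(a) 3470 mg; (b) 979 mg/h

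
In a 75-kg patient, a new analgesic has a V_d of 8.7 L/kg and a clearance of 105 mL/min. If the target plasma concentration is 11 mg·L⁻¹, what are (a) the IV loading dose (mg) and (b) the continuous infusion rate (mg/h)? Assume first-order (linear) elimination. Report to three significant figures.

(a) 7180 mg; (b) 69.3 mg/h

Total Vd = 8.7 × 75 = 652.5 L
Loading: fill Vd to C_target → 652.5 L × 11 mg/L = 7178 mg
Convert clearance: 105 mL/min × 60 min/h ÷ 1000 mL/L = 6.300 L/h
Maintenance: replace elimination → rate = CL × Css = 6.300 × 11 = 69.30 mg/h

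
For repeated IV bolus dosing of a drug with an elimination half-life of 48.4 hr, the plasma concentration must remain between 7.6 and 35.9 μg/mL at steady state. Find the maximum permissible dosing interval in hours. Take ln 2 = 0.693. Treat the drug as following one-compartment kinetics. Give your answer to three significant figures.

k = 0.693 / t½ = 0.693 / 48.4 = 0.01432 h⁻¹
Between IV bolus doses, concentration decays as C = C₀·e^(−kτ), so C_peak/C_trough = e^(kτ).
τ_max = ln(C_peak/C_trough) / k = ln(35.9/7.6) / 0.01432 = 1.553 / 0.01432 = 108.4 h

108 h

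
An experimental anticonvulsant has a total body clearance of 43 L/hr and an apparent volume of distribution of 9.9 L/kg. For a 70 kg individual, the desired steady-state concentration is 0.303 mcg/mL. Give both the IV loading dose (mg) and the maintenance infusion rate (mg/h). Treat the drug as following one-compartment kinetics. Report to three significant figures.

Vd(total) = 70 kg × 9.9 L/kg = 693.0 L
Loading: fill Vd to C_target → 693.0 L × 0.303 mg/L = 210.0 mg
Infusion rate = 43.00 L/h × 0.303 mg/L = 13.03 mg/h

(a) 210 mg; (b) 13.0 mg/h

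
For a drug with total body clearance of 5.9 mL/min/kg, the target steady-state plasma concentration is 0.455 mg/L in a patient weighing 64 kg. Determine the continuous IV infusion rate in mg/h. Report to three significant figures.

10.3 mg/h

CL = 5.9 mL/min/kg × 64 kg = 377.6 mL/min = 377.6 × 60/1000 = 22.66 L/h
Infusion rate = CL · Css = 22.66 L/h × 0.455 mg/L = 10.31 mg/h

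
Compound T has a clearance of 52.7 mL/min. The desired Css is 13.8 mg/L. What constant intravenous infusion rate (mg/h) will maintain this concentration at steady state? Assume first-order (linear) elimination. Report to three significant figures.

Convert clearance: 52.7 mL/min × 60 min/h ÷ 1000 mL/L = 3.162 L/h
Rate = CL × Css = 3.162 × 13.8 = 43.64 mg/h

43.6 mg/h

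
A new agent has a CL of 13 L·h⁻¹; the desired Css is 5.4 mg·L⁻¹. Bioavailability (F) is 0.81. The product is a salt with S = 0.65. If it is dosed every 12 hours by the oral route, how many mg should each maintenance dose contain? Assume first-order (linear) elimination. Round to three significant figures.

D = CL × Css × τ / F / S = 13.00 × 5.4 × 12 / 0.81 / 0.65 = 1600 mg

1600 mg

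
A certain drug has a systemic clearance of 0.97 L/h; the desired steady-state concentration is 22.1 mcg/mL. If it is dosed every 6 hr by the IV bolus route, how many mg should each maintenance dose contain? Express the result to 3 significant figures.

D = CL × Css × τ = 0.9700 × 22.1 × 6 = 128.6 mg

129 mg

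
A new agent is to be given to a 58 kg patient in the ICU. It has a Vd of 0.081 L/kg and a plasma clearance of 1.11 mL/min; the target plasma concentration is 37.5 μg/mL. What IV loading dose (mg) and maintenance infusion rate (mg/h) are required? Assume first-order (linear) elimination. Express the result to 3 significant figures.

(a) 176 mg; (b) 2.50 mg/h

Vd(total) = 58 kg × 0.081 L/kg = 4.698 L
Loading: fill Vd to C_target → 4.698 L × 37.5 mg/L = 176.2 mg
CL = 1.11 mL/min = 1.11 × 0.06 = 0.06660 L/h
Maintenance infusion rate = CL × Css = 0.06660 × 37.5 = 2.498 mg/h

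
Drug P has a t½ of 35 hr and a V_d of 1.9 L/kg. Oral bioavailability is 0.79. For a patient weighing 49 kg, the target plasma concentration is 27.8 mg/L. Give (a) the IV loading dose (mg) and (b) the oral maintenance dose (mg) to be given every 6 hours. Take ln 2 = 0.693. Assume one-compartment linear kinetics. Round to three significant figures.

(a) 2590 mg; (b) 389 mg

Vd = 1.9 L/kg × 49 kg = 93.10 L
LD = Vd × C = 93.10 × 27.8 = 2588 mg
CL = 0.693 × Vd / t½ = 0.693 × 93.10 / 35 = 1.843 L/h
D = CL × Css × τ / F = 1.843 × 27.8 × 6 / 0.79 = 389.1 mg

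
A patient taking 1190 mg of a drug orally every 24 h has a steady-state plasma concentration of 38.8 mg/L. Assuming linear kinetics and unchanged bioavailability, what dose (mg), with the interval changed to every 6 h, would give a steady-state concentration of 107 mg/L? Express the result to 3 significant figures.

For first-order elimination, Css ∝ F·D/(CL·τ); F and CL are unchanged, so Css ∝ D/τ.
D₂ = D₁ × (Css,target / Css,current) × (τ₂/τ₁) = 1190 × (107/38.8) × (6/24) = 820.4 mg

820 mg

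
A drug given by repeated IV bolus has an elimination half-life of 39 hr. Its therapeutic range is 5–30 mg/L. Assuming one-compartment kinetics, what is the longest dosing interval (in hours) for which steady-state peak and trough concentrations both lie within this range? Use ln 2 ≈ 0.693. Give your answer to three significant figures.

k = 0.693 / t½ = 0.693 / 39 = 0.01777 h⁻¹
Between IV bolus doses, concentration decays as C = C₀·e^(−kτ), so C_peak/C_trough = e^(kτ).
τ_max = ln(C_peak/C_trough) / k = ln(30/5) / 0.01777 = 1.792 / 0.01777 = 100.8 h

101 h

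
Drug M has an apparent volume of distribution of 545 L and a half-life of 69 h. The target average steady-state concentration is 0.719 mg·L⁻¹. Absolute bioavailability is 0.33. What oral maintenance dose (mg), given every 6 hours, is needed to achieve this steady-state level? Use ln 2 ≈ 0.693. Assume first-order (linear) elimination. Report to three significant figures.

71.6 mg

CL = ln 2 · Vd / t½ = 0.693 × 545.0 / 69 = 5.474 L/h
D = CL × Css × τ / F = 5.474 × 0.719 × 6 / 0.33 = 71.56 mg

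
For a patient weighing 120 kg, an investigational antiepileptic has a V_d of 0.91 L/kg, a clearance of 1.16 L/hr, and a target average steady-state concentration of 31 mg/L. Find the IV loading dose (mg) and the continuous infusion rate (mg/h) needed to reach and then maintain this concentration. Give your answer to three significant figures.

Vd = 0.91 L/kg × 120 kg = 109.2 L
LD = Vd · C_target = 109.2 × 31 = 3385 mg
Maintenance: replace elimination → rate = CL × Css = 1.160 × 31 = 35.96 mg/h

(a) 3390 mg; (b) 36.0 mg/h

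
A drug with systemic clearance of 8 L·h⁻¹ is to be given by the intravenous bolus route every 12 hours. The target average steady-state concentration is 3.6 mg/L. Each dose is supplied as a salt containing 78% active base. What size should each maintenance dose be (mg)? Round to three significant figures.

D = CL × Css × τ / S = 8.000 × 3.6 × 12 / 0.78 = 443.1 mg

443 mg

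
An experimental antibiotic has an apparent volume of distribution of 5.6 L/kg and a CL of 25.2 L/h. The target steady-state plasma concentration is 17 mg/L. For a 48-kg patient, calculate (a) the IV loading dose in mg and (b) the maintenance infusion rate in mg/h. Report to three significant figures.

(a) 4570 mg; (b) 428 mg/h

Vd(total) = 48 kg × 5.6 L/kg = 268.8 L
Loading: fill Vd to C_target → 268.8 L × 17 mg/L = 4570 mg
Infusion rate = 25.20 L/h × 17 mg/L = 428.4 mg/h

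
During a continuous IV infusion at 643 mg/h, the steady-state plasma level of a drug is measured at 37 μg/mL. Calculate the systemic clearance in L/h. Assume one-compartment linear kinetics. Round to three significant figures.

17.4 L/h

At steady state, infusion rate = CL × Css, so CL = rate / Css.
CL = 643 / 37 = 17.38 L/h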